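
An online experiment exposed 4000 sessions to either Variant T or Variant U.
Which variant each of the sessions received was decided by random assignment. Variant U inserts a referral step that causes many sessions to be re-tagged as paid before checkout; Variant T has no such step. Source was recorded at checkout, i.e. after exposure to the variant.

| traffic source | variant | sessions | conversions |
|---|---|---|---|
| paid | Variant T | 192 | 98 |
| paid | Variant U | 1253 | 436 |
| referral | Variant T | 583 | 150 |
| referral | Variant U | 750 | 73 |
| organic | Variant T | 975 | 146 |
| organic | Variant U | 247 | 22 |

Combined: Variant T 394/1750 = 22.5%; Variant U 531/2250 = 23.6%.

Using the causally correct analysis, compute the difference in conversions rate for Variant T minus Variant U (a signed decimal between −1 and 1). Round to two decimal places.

-0.01

Traffic source is recorded after the variant and is itself shifted by it — it sits on the causal path from variant to outcome. Conditioning on a mediator would strip out part of the effect we want; the pooled comparison gives the total causal effect.
The causal difference is the pooled difference: 0.225 − 0.236 = -0.011.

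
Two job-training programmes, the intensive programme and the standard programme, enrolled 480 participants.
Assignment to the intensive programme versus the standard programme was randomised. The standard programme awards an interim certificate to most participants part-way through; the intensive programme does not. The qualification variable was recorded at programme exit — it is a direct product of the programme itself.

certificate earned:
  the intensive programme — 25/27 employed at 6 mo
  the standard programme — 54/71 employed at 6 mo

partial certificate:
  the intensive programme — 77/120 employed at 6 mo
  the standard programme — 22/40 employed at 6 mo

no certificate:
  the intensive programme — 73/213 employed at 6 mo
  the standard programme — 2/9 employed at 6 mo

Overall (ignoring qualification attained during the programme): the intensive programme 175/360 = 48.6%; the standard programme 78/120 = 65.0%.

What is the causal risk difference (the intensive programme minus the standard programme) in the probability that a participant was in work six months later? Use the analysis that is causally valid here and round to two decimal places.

-0.16

the intensive programme is higher inside every qualification attained during the programme stratum but the standard programme is higher in aggregate. Whether to stratify depends on how qualification attained during the programme relates to the programme.
Qualification attained during the programme is recorded after the programme and is itself shifted by it — it sits on the causal path from programme to outcome. Conditioning on a mediator would strip out part of the effect we want; the pooled comparison gives the total causal effect.
The causal difference is the pooled difference: 0.486 − 0.650 = -0.164.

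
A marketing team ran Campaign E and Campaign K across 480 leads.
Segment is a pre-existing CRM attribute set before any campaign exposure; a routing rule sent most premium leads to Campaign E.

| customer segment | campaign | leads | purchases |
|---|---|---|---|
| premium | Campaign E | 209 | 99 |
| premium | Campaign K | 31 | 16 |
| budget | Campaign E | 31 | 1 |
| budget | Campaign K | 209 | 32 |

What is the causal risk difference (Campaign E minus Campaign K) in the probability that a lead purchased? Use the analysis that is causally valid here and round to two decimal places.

-0.08

The stratified and pooled comparisons disagree (Campaign K wins within each customer segment; Campaign E wins overall), so the answer turns on the causal role of customer segment.
The imbalance in customer segment arose from how leads were allocated, not from anything the campaign did; and customer segment independently affects the outcome. The pooled gap is confounded — condition on customer segment.
Adjusting over the population distribution of customer segment: 0.500·(0.474−0.516) + 0.500·(0.032−0.153) = -0.082.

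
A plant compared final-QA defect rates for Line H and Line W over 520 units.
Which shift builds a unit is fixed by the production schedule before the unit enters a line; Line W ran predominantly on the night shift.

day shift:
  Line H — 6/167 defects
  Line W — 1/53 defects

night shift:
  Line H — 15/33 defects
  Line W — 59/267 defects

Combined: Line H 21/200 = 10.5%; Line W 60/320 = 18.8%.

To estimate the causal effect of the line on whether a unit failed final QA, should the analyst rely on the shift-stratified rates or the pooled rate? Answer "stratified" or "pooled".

stratified

Shift is set before the line has any effect — it is not caused by the line — and it independently drives the outcome. That makes it a confounder, so the causal comparison is within shift levels.
Within each level — day shift: 3.6% vs 1.9%; night shift: 45.5% vs 22.1% — Line W is lower every time.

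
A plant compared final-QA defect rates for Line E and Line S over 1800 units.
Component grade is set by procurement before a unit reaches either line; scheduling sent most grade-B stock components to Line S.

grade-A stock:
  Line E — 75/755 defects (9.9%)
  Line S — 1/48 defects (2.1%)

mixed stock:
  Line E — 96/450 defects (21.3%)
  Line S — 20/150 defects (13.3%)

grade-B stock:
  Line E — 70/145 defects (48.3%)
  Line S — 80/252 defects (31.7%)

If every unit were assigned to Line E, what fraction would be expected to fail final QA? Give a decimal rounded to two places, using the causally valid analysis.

0.22

Here component grade is a common cause — it drives both which line a case falls under and the outcome. The crude comparison mixes populations; the stratum-specific rates are the causally relevant ones.
Standardising Line E to the population component grade mix: 0.446·75/755 + 0.333·96/450 + 0.221·70/145 = 0.222.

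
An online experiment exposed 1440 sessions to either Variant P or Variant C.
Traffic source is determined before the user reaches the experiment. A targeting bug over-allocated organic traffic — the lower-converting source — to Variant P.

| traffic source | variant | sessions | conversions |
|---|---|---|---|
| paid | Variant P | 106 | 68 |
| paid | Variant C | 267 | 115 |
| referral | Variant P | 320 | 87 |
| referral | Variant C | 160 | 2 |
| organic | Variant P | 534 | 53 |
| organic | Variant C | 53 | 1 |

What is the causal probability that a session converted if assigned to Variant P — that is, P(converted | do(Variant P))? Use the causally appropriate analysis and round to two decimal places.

Traffic source differs across variants for reasons unrelated to any effect of the variant itself, and it separately predicts the outcome — a classic confounder. We must compare within traffic source levels.
Standardising Variant P to the population traffic source mix: 0.259·68/106 + 0.333·87/320 + 0.408·53/534 = 0.297.

0.30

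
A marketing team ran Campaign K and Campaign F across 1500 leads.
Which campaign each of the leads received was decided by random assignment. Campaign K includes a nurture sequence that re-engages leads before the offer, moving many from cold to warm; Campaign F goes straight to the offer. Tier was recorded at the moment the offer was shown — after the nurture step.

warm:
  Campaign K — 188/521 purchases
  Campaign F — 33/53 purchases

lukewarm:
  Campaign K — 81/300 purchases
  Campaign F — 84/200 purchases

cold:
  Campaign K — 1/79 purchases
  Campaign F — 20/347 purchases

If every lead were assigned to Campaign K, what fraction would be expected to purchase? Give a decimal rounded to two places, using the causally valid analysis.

The distribution of engagement tier is itself part of what the campaign does — it is an intermediate outcome. Holding it fixed would remove that part of the effect; the total effect is the pooled difference.
So P(outcome | do(Campaign K)) is just the pooled rate for Campaign K: 270/900 = 0.300.

0.30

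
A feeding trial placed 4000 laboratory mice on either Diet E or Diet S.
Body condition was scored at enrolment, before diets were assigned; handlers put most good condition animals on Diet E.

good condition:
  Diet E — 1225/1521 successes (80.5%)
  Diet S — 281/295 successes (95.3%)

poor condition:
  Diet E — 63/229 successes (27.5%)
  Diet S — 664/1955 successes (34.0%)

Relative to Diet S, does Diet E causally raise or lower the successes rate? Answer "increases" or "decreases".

decreases

Within every starting body condition level Diet S has the higher rate, yet pooled Diet E does — Simpson's reversal.
Since starting body condition is a pre-existing factor (not a product of the diet) and it affects the outcome on its own, it is a confounder. The stratified rates, not the pooled rate, identify the causal effect.
Within each level — good condition: 80.5% vs 95.3%; poor condition: 27.5% vs 34.0% — Diet S is higher every time.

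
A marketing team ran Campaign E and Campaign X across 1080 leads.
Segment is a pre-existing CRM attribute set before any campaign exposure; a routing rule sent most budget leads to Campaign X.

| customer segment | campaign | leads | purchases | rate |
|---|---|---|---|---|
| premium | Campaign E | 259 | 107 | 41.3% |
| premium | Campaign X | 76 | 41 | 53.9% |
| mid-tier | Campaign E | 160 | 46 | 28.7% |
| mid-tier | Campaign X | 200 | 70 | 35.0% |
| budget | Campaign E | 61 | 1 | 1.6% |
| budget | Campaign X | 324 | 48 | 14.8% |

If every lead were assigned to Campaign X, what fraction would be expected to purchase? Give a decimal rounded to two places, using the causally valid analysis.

Nothing the campaign does changes customer segment; the imbalance is an allocation artefact. With customer segment also predicting the outcome, the pooled figure is confounded, and the within-stratum comparison is the causal one.
Standardising Campaign X to the population customer segment mix: 0.310·41/76 + 0.333·70/200 + 0.356·48/324 = 0.337.

0.34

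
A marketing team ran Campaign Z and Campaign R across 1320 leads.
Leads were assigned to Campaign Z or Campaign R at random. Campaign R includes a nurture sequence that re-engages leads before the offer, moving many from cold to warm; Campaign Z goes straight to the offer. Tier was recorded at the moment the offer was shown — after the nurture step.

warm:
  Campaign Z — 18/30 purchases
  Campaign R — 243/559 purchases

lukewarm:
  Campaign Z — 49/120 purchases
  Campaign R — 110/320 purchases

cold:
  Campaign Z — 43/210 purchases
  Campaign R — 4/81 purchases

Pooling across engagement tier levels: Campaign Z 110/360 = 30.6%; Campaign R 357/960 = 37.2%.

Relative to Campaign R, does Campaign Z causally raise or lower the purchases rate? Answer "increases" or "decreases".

The stratified and pooled comparisons disagree (Campaign Z wins within each engagement tier; Campaign R wins overall), so the answer turns on the causal role of engagement tier.
Engagement tier lies on the pathway campaign → engagement tier → outcome, so adjusting for it blocks the indirect effect. For the total causal effect of campaign, use the unadjusted pooled rates.
Pooled: Campaign Z 30.6% vs Campaign R 37.2%; Campaign R is higher overall.

decreases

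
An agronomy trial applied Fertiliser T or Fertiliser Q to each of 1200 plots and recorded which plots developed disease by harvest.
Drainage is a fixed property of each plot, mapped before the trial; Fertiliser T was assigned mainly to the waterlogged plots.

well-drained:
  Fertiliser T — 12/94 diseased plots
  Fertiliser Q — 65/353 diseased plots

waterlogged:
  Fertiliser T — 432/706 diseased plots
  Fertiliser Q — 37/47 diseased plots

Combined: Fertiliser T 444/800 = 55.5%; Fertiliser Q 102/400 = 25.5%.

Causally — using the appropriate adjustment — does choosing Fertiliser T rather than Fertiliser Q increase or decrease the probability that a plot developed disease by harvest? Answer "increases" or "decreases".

decreases

Here field drainage is a common cause — it drives both which fertiliser a case falls under and the outcome. The crude comparison mixes populations; the stratum-specific rates are the causally relevant ones.
Within each level — well-drained: 12.8% vs 18.4%; waterlogged: 61.2% vs 78.7% — Fertiliser T is lower every time.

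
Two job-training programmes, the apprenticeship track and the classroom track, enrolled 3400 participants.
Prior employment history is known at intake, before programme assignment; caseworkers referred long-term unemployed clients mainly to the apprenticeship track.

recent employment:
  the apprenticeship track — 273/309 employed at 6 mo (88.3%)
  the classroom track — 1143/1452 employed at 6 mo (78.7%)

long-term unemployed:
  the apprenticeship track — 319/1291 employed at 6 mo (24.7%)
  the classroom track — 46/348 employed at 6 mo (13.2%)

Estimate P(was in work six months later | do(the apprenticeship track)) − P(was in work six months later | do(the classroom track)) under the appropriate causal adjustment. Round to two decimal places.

+0.11

Nothing the programme does changes prior employment history; the imbalance is an allocation artefact. With prior employment history also predicting the outcome, the pooled figure is confounded, and the within-stratum comparison is the causal one.
Adjusting over the population distribution of prior employment history: 0.518·(0.883−0.787) + 0.482·(0.247−0.132) = +0.105.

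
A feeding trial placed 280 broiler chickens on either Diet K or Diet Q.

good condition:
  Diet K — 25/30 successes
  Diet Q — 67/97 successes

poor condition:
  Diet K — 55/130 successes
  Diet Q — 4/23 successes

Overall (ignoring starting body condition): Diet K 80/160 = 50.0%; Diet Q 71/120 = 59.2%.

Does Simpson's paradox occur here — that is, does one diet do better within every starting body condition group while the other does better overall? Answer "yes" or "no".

Within each starting body condition level (good condition 83.3% vs 69.1%; poor condition 42.3% vs 17.4%), Diet K has the higher rate every time. Pooled: 50.0% vs 59.2% — Diet Q has the higher rate overall. The two comparisons disagree.

yes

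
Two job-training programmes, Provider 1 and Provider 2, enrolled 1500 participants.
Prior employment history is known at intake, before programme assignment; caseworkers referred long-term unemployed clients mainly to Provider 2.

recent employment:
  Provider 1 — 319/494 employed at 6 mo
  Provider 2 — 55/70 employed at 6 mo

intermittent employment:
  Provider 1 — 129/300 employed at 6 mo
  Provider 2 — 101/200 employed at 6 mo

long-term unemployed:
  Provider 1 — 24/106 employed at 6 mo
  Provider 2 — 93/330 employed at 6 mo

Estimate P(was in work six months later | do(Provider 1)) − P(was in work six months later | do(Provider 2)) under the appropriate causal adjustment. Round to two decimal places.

The prior employment history-specific comparison favours Provider 2 throughout, but the pooled figures favour Provider 1. The question is whether to condition on prior employment history.
Prior employment history satisfies the back-door criterion: it is not a descendant of the programme, and it blocks the spurious path from programme to outcome. Adjusting for it (i.e., using the within-prior employment history rates) gives the causal effect.
Adjusting over the population distribution of prior employment history: 0.376·(0.646−0.786) + 0.333·(0.430−0.505) + 0.291·(0.226−0.282) = -0.094.

-0.09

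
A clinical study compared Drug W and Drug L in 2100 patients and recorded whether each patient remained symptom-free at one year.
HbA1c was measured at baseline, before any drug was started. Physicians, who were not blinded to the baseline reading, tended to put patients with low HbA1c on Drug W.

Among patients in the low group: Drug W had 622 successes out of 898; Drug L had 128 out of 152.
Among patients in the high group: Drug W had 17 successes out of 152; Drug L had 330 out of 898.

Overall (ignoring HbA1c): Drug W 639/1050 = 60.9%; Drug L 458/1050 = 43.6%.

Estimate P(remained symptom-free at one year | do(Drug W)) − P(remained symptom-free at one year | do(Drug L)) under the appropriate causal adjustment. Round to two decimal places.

Drug L is higher inside every HbA1c stratum but Drug W is higher in aggregate. Whether to stratify depends on how HbA1c relates to the drug.
Here HbA1c is a common cause — it drives both which drug a case falls under and the outcome. The crude comparison mixes populations; the stratum-specific rates are the causally relevant ones.
Adjusting over the population distribution of HbA1c: 0.500·(0.693−0.842) + 0.500·(0.112−0.367) = -0.203.

-0.20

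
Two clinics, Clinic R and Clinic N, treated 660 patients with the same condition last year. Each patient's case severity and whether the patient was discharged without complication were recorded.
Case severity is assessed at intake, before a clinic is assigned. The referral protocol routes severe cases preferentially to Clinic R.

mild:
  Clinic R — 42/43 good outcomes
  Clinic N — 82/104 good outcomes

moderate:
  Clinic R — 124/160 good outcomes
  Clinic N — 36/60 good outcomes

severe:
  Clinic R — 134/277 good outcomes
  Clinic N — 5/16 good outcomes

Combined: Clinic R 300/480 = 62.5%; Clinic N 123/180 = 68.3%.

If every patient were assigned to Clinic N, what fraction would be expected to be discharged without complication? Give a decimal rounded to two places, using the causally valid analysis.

0.51

The case severity-specific comparison favours Clinic R throughout, but the pooled figures favour Clinic N. The question is whether to condition on case severity.
Case severity satisfies the back-door criterion: it is not a descendant of the clinic, and it blocks the spurious path from clinic to outcome. Adjusting for it (i.e., using the within-case severity rates) gives the causal effect.
Standardising Clinic N to the population case severity mix: 0.223·82/104 + 0.333·36/60 + 0.444·5/16 = 0.514.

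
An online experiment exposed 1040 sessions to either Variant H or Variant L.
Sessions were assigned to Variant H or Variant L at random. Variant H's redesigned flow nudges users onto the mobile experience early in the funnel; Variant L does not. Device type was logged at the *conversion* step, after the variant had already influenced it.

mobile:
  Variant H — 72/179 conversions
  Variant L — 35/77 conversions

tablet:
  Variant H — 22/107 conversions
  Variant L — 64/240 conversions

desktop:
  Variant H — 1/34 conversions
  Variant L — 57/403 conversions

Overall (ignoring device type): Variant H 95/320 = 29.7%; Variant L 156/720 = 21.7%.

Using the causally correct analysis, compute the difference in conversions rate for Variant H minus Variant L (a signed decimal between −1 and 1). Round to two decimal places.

Device type is downstream of the variant. One should not condition on a consequence of treatment, so the overall rates are the right comparison.
The causal difference is the pooled difference: 0.297 − 0.217 = +0.080.

+0.08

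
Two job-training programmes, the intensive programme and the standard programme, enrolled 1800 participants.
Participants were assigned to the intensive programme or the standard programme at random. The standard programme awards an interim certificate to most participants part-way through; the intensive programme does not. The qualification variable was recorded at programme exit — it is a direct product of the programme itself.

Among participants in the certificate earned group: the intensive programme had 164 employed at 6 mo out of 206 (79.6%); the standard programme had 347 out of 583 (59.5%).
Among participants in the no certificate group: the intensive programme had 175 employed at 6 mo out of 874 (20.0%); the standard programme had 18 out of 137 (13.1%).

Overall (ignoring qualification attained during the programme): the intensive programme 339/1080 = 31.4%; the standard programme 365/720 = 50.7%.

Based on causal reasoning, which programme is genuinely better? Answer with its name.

the intensive programme is higher inside every qualification attained during the programme stratum but the standard programme is higher in aggregate. Whether to stratify depends on how qualification attained during the programme relates to the programme.
Qualification attained during the programme here is a post-treatment variable shaped by the programme; conditioning on it would introduce bias rather than remove it. The overall comparison is the causal one.
Pooled: the intensive programme 31.4% vs the standard programme 50.7%; the standard programme is higher overall.

the standard programme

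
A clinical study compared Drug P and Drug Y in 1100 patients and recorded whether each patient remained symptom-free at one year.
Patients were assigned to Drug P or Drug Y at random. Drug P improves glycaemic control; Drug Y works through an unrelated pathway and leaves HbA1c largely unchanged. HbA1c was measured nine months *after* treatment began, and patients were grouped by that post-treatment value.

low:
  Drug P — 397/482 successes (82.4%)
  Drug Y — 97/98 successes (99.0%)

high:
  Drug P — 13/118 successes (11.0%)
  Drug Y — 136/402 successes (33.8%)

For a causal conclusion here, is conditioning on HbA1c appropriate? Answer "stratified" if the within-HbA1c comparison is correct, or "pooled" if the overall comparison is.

The HbA1c-specific comparison favours Drug Y throughout, but the pooled figures favour Drug P. The question is whether to condition on HbA1c.
HbA1c is recorded after the drug and is itself shifted by it — it sits on the causal path from drug to outcome. Conditioning on a mediator would strip out part of the effect we want; the pooled comparison gives the total causal effect.
Pooled: Drug P 68.3% vs Drug Y 46.6%; Drug P is higher overall.

pooled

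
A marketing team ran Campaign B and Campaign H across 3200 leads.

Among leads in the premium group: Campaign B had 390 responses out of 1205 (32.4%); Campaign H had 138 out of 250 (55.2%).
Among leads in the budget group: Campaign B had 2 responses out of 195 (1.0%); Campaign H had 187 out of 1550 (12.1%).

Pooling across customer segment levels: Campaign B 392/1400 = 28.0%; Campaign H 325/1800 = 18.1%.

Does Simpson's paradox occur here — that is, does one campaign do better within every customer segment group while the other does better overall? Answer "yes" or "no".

Within each customer segment level (premium 32.4% vs 55.2%; budget 1.0% vs 12.1%), Campaign H has the higher rate every time. Pooled: 28.0% vs 18.1% — Campaign B has the higher rate overall. The two comparisons disagree.

yes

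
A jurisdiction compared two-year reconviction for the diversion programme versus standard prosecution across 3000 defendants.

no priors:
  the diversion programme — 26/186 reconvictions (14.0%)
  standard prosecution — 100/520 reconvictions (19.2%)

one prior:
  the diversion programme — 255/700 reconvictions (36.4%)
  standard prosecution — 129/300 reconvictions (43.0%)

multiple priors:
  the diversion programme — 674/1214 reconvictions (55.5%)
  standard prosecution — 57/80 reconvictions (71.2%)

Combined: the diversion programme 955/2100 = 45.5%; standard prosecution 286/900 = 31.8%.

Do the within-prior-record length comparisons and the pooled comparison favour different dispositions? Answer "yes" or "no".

yes

Within each prior-record length level (no priors 14.0% vs 19.2%; one prior 36.4% vs 43.0%; multiple priors 55.5% vs 71.2%), the diversion programme has the lower rate every time. Pooled: 45.5% vs 31.8% — standard prosecution has the lower rate overall. The two comparisons disagree.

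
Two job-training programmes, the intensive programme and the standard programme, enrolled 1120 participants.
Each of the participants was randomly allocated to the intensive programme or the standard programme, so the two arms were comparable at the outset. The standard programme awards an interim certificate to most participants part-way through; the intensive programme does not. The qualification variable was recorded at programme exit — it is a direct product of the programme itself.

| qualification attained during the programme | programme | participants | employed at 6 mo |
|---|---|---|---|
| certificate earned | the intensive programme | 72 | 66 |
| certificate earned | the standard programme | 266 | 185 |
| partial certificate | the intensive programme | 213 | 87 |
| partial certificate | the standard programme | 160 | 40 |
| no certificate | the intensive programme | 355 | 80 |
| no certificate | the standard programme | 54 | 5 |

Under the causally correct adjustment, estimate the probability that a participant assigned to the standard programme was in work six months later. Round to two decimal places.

0.48

The distribution of qualification attained during the programme is itself part of what the programme does — it is an intermediate outcome. Holding it fixed would remove that part of the effect; the total effect is the pooled difference.
So P(outcome | do(the standard programme)) is just the pooled rate for the standard programme: 230/480 = 0.479.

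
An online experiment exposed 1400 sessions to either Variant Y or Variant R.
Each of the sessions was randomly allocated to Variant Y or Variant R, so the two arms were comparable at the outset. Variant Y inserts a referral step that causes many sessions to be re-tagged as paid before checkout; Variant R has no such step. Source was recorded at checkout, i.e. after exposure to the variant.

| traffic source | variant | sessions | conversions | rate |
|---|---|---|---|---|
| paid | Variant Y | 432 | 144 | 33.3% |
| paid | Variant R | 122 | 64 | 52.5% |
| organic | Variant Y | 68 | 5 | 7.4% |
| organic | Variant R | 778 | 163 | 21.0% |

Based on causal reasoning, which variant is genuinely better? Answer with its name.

The traffic source-specific comparison favours Variant R throughout, but the pooled figures favour Variant Y. The question is whether to condition on traffic source.
Traffic source lies on the pathway variant → traffic source → outcome, so adjusting for it blocks the indirect effect. For the total causal effect of variant, use the unadjusted pooled rates.
Pooled: Variant Y 29.8% vs Variant R 25.2%; Variant Y is higher overall.

Variant Y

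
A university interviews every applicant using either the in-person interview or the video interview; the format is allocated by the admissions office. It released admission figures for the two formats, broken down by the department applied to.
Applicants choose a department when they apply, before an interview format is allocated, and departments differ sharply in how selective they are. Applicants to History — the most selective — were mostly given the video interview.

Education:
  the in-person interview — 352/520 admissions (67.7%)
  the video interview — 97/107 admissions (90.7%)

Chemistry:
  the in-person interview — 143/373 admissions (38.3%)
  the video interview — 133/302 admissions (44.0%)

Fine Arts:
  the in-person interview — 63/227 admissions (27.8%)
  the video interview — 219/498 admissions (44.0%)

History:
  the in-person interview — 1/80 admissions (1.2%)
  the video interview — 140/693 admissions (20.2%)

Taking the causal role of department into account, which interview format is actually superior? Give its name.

The stratified and pooled comparisons disagree (the video interview wins within each department; the in-person interview wins overall), so the answer turns on the causal role of department.
Since department is a pre-existing factor (not a product of the interview format) and it affects the outcome on its own, it is a confounder. The stratified rates, not the pooled rate, identify the causal effect.
Within each level — Education: 67.7% vs 90.7%; Chemistry: 38.3% vs 44.0%; Fine Arts: 27.8% vs 44.0%; History: 1.2% vs 20.2% — the video interview is higher every time.

the video interview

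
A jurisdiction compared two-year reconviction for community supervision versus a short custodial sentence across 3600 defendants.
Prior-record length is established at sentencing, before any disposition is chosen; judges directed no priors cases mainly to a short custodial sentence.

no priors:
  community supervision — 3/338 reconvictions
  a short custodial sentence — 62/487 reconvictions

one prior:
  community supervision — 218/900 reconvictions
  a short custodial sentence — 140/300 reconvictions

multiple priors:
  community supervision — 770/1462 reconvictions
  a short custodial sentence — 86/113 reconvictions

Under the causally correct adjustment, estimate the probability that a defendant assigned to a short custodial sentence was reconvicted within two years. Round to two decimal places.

community supervision is lower inside every prior-record length stratum but a short custodial sentence is lower in aggregate. Whether to stratify depends on how prior-record length relates to the disposition.
Prior-record length satisfies the back-door criterion: it is not a descendant of the disposition, and it blocks the spurious path from disposition to outcome. Adjusting for it (i.e., using the within-prior-record length rates) gives the causal effect.
Standardising a short custodial sentence to the population prior-record length mix: 0.229·62/487 + 0.333·140/300 + 0.438·86/113 = 0.518.

0.52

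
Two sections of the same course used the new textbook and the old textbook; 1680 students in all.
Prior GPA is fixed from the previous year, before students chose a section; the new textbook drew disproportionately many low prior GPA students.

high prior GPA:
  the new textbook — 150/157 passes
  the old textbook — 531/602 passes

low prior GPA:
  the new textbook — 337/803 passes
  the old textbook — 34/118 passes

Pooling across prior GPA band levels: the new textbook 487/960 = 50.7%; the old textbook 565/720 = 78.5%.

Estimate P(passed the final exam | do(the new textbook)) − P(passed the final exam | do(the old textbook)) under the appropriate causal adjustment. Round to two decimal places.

+0.11

Within every prior GPA band level the new textbook has the higher rate, yet pooled the old textbook does — Simpson's reversal.
Prior GPA band is set before the teaching method has any effect — it is not caused by the teaching method — and it independently drives the outcome. That makes it a confounder, so the causal comparison is within prior GPA band levels.
Adjusting over the population distribution of prior GPA band: 0.452·(0.955−0.882) + 0.548·(0.420−0.288) = +0.105.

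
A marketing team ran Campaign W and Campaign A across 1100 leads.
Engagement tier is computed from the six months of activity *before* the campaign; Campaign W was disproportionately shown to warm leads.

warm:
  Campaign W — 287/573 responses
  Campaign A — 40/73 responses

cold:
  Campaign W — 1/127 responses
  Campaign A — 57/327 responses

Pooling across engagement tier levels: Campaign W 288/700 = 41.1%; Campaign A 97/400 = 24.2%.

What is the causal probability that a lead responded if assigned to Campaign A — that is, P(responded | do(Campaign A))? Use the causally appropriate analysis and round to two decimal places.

0.39

Within every engagement tier level Campaign A has the higher rate, yet pooled Campaign W does — Simpson's reversal.
Nothing the campaign does changes engagement tier; the imbalance is an allocation artefact. With engagement tier also predicting the outcome, the pooled figure is confounded, and the within-stratum comparison is the causal one.
Standardising Campaign A to the population engagement tier mix: 0.587·40/73 + 0.413·57/327 = 0.394.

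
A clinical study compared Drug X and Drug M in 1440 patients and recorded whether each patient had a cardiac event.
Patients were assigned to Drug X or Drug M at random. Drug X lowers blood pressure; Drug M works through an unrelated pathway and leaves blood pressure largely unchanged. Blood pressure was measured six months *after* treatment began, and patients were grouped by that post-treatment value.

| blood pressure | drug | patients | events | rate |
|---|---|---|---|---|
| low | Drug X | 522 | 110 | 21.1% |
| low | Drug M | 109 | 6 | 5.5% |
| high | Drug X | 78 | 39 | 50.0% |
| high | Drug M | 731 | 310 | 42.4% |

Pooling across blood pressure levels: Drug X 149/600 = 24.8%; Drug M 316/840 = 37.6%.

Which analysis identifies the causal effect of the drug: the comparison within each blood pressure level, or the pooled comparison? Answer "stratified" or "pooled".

pooled

Stratifying would compare drugs among patients the drugs themselves sorted into blood pressure groups — a form of selection on an intermediate. The unconditioned pooled rates give the total causal effect.
Pooled: Drug X 24.8% vs Drug M 37.6%; Drug X is lower overall.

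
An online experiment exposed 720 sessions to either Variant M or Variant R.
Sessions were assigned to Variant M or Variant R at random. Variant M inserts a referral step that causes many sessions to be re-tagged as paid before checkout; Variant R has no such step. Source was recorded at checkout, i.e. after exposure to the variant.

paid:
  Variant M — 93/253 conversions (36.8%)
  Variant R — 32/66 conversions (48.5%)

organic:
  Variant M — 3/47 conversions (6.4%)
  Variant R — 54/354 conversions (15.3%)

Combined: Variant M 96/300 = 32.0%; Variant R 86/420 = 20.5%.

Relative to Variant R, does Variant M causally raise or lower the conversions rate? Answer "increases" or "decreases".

Traffic source lies on the pathway variant → traffic source → outcome, so adjusting for it blocks the indirect effect. For the total causal effect of variant, use the unadjusted pooled rates.
Pooled: Variant M 32.0% vs Variant R 20.5%; Variant M is higher overall.

increases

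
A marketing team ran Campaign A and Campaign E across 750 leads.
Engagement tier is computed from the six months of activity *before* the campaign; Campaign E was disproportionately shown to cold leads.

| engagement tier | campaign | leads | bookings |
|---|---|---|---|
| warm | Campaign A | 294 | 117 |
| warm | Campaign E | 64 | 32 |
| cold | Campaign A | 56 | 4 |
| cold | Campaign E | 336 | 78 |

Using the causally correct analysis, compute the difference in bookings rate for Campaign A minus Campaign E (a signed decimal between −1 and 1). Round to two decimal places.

Engagement tier is set before the campaign has any effect — it is not caused by the campaign — and it independently drives the outcome. That makes it a confounder, so the causal comparison is within engagement tier levels.
Adjusting over the population distribution of engagement tier: 0.477·(0.398−0.500) + 0.523·(0.071−0.232) = -0.133.

-0.13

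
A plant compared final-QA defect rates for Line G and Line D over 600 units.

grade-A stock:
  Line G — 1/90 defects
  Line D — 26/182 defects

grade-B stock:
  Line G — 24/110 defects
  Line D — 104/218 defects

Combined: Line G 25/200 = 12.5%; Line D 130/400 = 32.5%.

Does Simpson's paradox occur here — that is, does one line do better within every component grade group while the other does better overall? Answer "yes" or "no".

Within each component grade level (grade-A stock 1.1% vs 14.3%; grade-B stock 21.8% vs 47.7%), Line G has the lower rate every time. Pooled: 12.5% vs 32.5% — Line G has the lower rate overall. They agree.

no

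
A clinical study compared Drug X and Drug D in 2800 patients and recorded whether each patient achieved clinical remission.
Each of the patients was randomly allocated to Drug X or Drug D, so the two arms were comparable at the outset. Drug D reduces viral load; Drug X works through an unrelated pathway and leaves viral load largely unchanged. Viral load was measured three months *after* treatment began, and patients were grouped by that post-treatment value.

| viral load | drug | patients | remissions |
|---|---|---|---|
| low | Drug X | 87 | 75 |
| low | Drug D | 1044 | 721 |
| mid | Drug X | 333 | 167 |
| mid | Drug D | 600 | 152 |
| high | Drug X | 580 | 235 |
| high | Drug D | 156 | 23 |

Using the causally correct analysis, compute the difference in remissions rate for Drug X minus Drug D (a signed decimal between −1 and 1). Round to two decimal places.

-0.02

Viral load lies on the pathway drug → viral load → outcome, so adjusting for it blocks the indirect effect. For the total causal effect of drug, use the unadjusted pooled rates.
The causal difference is the pooled difference: 0.477 − 0.498 = -0.021.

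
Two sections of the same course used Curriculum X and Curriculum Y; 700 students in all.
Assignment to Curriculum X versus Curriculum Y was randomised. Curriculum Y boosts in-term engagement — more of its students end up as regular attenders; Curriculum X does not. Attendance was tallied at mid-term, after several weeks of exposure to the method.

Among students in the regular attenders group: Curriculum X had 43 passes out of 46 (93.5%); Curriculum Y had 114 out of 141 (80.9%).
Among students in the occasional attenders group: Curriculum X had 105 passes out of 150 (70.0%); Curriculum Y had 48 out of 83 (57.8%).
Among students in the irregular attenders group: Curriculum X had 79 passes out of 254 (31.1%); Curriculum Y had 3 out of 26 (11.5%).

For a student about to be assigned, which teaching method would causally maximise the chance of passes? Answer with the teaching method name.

The stratified and pooled comparisons disagree (Curriculum X wins within each mid-term attendance; Curriculum Y wins overall), so the answer turns on the causal role of mid-term attendance.
Because the teaching method influences mid-term attendance, mid-term attendance is a post-treatment mediator, not a confounder. Stratifying on it would bias the estimate; the causal effect is the crude pooled difference.
Pooled: Curriculum X 50.4% vs Curriculum Y 66.0%; Curriculum Y is higher overall.

Curriculum Y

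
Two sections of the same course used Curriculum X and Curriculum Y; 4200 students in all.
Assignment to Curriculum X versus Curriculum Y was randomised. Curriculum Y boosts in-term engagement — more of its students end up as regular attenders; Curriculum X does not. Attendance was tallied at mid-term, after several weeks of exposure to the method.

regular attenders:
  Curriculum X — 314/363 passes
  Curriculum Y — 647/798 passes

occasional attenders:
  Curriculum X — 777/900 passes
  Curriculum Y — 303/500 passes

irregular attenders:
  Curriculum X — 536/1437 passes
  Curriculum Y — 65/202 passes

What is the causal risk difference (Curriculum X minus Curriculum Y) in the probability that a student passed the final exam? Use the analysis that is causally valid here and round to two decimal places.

The stratified and pooled comparisons disagree (Curriculum X wins within each mid-term attendance; Curriculum Y wins overall), so the answer turns on the causal role of mid-term attendance.
Stratifying would compare teaching methods among students the teaching methods themselves sorted into mid-term attendance groups — a form of selection on an intermediate. The unconditioned pooled rates give the total causal effect.
The causal difference is the pooled difference: 0.603 − 0.677 = -0.074.

-0.07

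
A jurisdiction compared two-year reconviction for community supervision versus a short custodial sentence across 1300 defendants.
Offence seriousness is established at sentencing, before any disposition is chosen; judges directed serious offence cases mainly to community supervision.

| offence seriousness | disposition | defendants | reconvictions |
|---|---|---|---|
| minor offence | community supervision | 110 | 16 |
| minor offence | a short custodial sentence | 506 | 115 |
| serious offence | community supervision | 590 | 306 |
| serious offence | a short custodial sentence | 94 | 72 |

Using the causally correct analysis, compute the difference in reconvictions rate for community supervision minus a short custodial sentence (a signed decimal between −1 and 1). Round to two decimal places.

-0.17

community supervision is lower inside every offence seriousness stratum but a short custodial sentence is lower in aggregate. Whether to stratify depends on how offence seriousness relates to the disposition.
Offence seriousness satisfies the back-door criterion: it is not a descendant of the disposition, and it blocks the spurious path from disposition to outcome. Adjusting for it (i.e., using the within-offence seriousness rates) gives the causal effect.
Adjusting over the population distribution of offence seriousness: 0.474·(0.145−0.227) + 0.526·(0.519−0.766) = -0.169.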